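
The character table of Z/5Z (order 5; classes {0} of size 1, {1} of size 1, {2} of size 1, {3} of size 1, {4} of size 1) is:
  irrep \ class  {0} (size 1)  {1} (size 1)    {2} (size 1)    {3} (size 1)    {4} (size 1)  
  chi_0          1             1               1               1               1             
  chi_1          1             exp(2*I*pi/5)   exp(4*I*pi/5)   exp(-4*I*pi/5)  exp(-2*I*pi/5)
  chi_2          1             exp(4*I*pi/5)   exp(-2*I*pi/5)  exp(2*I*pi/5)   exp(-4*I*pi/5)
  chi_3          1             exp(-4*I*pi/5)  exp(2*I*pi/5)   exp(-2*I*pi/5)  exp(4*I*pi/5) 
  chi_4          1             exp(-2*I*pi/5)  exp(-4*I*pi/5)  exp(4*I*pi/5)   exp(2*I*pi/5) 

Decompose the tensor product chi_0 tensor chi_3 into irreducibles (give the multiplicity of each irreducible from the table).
chi_0 tensor chi_3 = chi_3 (all other irreducibles have multiplicity 0).

Details: The character of a tensor product is the pointwise product (chi_0 * chi_3)(C) = chi_0(C) * chi_3(C):
  {0}: (1)*(1), {1}: (1)*(exp(-4*I*pi/5)), {2}: (1)*(exp(2*I*pi/5)), {3}: (1)*(exp(-2*I*pi/5)), {4}: (1)*(exp(4*I*pi/5))
so (chi_0 * chi_3) takes values
  {0} -> 1, {1} -> exp(-4*I*pi/5), {2} -> exp(2*I*pi/5), {3} -> exp(-2*I*pi/5), {4} -> exp(4*I*pi/5).
Now take the inner product of this character with each irreducible chi from the table, <chi_0*chi_3, chi> = (1/5) sum_C |C| (chi_0*chi_3)(C) conj(chi(C)):
  <chi_0*chi_3, chi_0> = (1/5)[1*(1)*conj(1) + 1*(exp(-4*I*pi/5))*conj(1) + 1*(exp(2*I*pi/5))*conj(1) + 1*(exp(-2*I*pi/5))*conj(1) + 1*(exp(4*I*pi/5))*conj(1)]
      = (1/5)[(1) + (exp(-4*I*pi/5)) + (exp(2*I*pi/5)) + (exp(-2*I*pi/5)) + (exp(4*I*pi/5))] = 0/5 = 0
  <chi_0*chi_3, chi_1> = (1/5)[1*(1)*conj(1) + 1*(exp(-4*I*pi/5))*conj(exp(2*I*pi/5)) + 1*(exp(2*I*pi/5))*conj(exp(4*I*pi/5)) + 1*(exp(-2*I*pi/5))*conj(exp(-4*I*pi/5)) + 1*(exp(4*I*pi/5))*conj(exp(-2*I*pi/5))]
      = (1/5)[(1) + (exp(4*I*pi/5)) + (exp(-2*I*pi/5)) + (exp(2*I*pi/5)) + (exp(-4*I*pi/5))] = 0/5 = 0
  <chi_0*chi_3, chi_2> = (1/5)[1*(1)*conj(1) + 1*(exp(-4*I*pi/5))*conj(exp(4*I*pi/5)) + 1*(exp(2*I*pi/5))*conj(exp(-2*I*pi/5)) + 1*(exp(-2*I*pi/5))*conj(exp(2*I*pi/5)) + 1*(exp(4*I*pi/5))*conj(exp(-4*I*pi/5))]
      = (1/5)[(1) + (exp(2*I*pi/5)) + (exp(4*I*pi/5)) + (exp(-4*I*pi/5)) + (exp(-2*I*pi/5))] = 0/5 = 0
  <chi_0*chi_3, chi_3> = (1/5)[1*(1)*conj(1) + 1*(exp(-4*I*pi/5))*conj(exp(-4*I*pi/5)) + 1*(exp(2*I*pi/5))*conj(exp(2*I*pi/5)) + 1*(exp(-2*I*pi/5))*conj(exp(-2*I*pi/5)) + 1*(exp(4*I*pi/5))*conj(exp(4*I*pi/5))]
      = (1/5)[(1) + (1) + (1) + (1) + (1)] = 5/5 = 1
  <chi_0*chi_3, chi_4> = (1/5)[1*(1)*conj(1) + 1*(exp(-4*I*pi/5))*conj(exp(-2*I*pi/5)) + 1*(exp(2*I*pi/5))*conj(exp(-4*I*pi/5)) + 1*(exp(-2*I*pi/5))*conj(exp(4*I*pi/5)) + 1*(exp(4*I*pi/5))*conj(exp(2*I*pi/5))]
      = (1/5)[(1) + (exp(-2*I*pi/5)) + (exp(-4*I*pi/5)) + (exp(4*I*pi/5)) + (exp(2*I*pi/5))] = 0/5 = 0
(Exp terms are combined using exp(i*s)*conj(exp(i*t)) = exp(i*(s-t)), and sums of them are collapsed using the identity that for every m > 1 the m distinct m-th roots of unity sum to 0, e.g. 1 + exp(2*I*pi/3) + exp(-2*I*pi/3) = 0.)
Hence the multiplicities are chi_3: 1. Dimension check: dim(chi_0)*dim(chi_3) = 1*1 = 1 and sum (mult * dim) = 1*1 = 1.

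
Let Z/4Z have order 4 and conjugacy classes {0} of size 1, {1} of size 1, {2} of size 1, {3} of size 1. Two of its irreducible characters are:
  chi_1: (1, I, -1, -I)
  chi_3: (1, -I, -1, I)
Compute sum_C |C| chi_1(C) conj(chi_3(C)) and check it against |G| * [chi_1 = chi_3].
Sum = 0; so <chi_1, chi_3> = 0 (distinct irreducibles are orthogonal).

Why: Compute term by term over conjugacy classes (|C| * chi_1(C) * conj(chi_3(C))):
  1*(1)*conj(1) + 1*(I)*conj(-I) + 1*(-1)*conj(-1) + 1*(-I)*conj(I)
  = (1) + (-1) + (1) + (-1)
  = 0.
(Exp terms are combined using exp(i*s)*conj(exp(i*t)) = exp(i*(s-t)), and sums of them are collapsed using the identity that for every m > 1 the m distinct m-th roots of unity sum to 0, e.g. 1 + exp(2*I*pi/3) + exp(-2*I*pi/3) = 0.)
Dividing by |G| = 4 gives 0/4 = 0, matching the row-orthogonality relation <chi_1, chi_3> = [chi_1 = chi_3].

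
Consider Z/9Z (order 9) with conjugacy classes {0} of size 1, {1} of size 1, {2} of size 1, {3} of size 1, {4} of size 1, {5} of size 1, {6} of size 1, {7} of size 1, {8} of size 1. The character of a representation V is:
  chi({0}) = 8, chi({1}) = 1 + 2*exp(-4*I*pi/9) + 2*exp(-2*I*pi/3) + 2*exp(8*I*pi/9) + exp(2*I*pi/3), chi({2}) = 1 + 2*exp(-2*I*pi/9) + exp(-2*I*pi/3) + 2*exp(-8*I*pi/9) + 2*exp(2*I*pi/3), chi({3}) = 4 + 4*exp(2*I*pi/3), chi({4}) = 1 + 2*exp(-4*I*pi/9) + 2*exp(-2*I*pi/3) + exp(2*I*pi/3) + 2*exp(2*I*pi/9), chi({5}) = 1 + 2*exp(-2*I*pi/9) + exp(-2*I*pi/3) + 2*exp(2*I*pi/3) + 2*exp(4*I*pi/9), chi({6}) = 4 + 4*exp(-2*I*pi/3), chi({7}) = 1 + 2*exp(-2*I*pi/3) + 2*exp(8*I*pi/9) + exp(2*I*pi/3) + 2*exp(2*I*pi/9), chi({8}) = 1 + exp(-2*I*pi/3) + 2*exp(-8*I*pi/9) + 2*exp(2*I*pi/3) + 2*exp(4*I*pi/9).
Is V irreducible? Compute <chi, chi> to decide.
Not irreducible (reducible): <chi, chi> = 14 > 1.

Solution. <chi, chi> = (1/|G|) sum_C |C| * |chi(C)|^2 = (1/9)[1*|8|^2 + 1*|1 + 2*exp(-4*I*pi/9) + 2*exp(-2*I*pi/3) + 2*exp(8*I*pi/9) + exp(2*I*pi/3)|^2 + 1*|1 + 2*exp(-2*I*pi/9) + exp(-2*I*pi/3) + 2*exp(-8*I*pi/9) + 2*exp(2*I*pi/3)|^2 + 1*|4 + 4*exp(2*I*pi/3)|^2 + 1*|1 + 2*exp(-4*I*pi/9) + 2*exp(-2*I*pi/3) + exp(2*I*pi/3) + 2*exp(2*I*pi/9)|^2 + 1*|1 + 2*exp(-2*I*pi/9) + exp(-2*I*pi/3) + 2*exp(2*I*pi/3) + 2*exp(4*I*pi/9)|^2 + 1*|4 + 4*exp(-2*I*pi/3)|^2 + 1*|1 + 2*exp(-2*I*pi/3) + 2*exp(8*I*pi/9) + exp(2*I*pi/3) + 2*exp(2*I*pi/9)|^2 + 1*|1 + exp(-2*I*pi/3) + 2*exp(-8*I*pi/9) + 2*exp(2*I*pi/3) + 2*exp(4*I*pi/9)|^2]
  = (1/9)[(64) + (14 + 9*exp(-2*I*pi/3) + 6*exp(-4*I*pi/9) + 6*exp(-2*I*pi/9) + 4*exp(-8*I*pi/9) + 4*exp(8*I*pi/9) + 6*exp(2*I*pi/9) + 6*exp(4*I*pi/9) + 9*exp(2*I*pi/3)) + (14 + 9*exp(-2*I*pi/3) + 6*exp(-4*I*pi/9) + 4*exp(-2*I*pi/9) + 6*exp(-8*I*pi/9) + 6*exp(8*I*pi/9) + 4*exp(2*I*pi/9) + 6*exp(4*I*pi/9) + 9*exp(2*I*pi/3)) + (16) + (14 + 9*exp(-2*I*pi/3) + 4*exp(-4*I*pi/9) + 6*exp(-2*I*pi/9) + 6*exp(-8*I*pi/9) + 6*exp(8*I*pi/9) + 6*exp(2*I*pi/9) + 4*exp(4*I*pi/9) + 9*exp(2*I*pi/3)) + (14 + 9*exp(-2*I*pi/3) + 4*exp(-4*I*pi/9) + 6*exp(-2*I*pi/9) + 6*exp(-8*I*pi/9) + 6*exp(8*I*pi/9) + 6*exp(2*I*pi/9) + 4*exp(4*I*pi/9) + 9*exp(2*I*pi/3)) + (16) + (14 + 9*exp(-2*I*pi/3) + 6*exp(-4*I*pi/9) + 4*exp(-2*I*pi/9) + 6*exp(-8*I*pi/9) + 6*exp(8*I*pi/9) + 4*exp(2*I*pi/9) + 6*exp(4*I*pi/9) + 9*exp(2*I*pi/3)) + (14 + 9*exp(-2*I*pi/3) + 6*exp(-4*I*pi/9) + 6*exp(-2*I*pi/9) + 4*exp(-8*I*pi/9) + 4*exp(8*I*pi/9) + 6*exp(2*I*pi/9) + 6*exp(4*I*pi/9) + 9*exp(2*I*pi/3))] = 126/9 = 14.
(Exp terms are combined using exp(i*s)*conj(exp(i*t)) = exp(i*(s-t)), and sums of them are collapsed using the identity that for every m > 1 the m distinct m-th roots of unity sum to 0, e.g. 1 + exp(2*I*pi/3) + exp(-2*I*pi/3) = 0.)
A character is irreducible iff <chi, chi> = 1, so this representation is reducible.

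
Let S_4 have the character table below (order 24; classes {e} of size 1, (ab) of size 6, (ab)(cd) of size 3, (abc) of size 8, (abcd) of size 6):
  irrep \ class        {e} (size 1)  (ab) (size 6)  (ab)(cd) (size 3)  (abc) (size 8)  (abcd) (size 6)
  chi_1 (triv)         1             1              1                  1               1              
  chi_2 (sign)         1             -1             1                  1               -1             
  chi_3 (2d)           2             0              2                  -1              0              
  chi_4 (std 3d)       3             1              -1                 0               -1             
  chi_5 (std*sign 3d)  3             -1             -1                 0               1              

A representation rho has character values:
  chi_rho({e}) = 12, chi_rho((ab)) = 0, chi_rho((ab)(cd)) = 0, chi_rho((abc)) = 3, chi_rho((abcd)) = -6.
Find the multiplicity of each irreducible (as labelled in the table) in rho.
Multiplicities: chi_1: 0, chi_2: 3, chi_3: 0, chi_4: 3, chi_5: 0.

Use <chi_rho, chi> = (1/|G|) sum_C |C| * chi_rho(C) * conj(chi(C)) with |G| = 24 for each irreducible chi in the table:
  <chi_rho, chi_1> = (1/24)[1*(12)*conj(1) + 6*(0)*conj(1) + 3*(0)*conj(1) + 8*(3)*conj(1) + 6*(-6)*conj(1)]
      = (1/24)[(12) + (0) + (0) + (24) + (-36)] = 0/24 = 0
  <chi_rho, chi_2> = (1/24)[1*(12)*conj(1) + 6*(0)*conj(-1) + 3*(0)*conj(1) + 8*(3)*conj(1) + 6*(-6)*conj(-1)]
      = (1/24)[(12) + (0) + (0) + (24) + (36)] = 72/24 = 3
  <chi_rho, chi_3> = (1/24)[1*(12)*conj(2) + 6*(0)*conj(0) + 3*(0)*conj(2) + 8*(3)*conj(-1) + 6*(-6)*conj(0)]
      = (1/24)[(24) + (0) + (0) + (-24) + (0)] = 0/24 = 0
  <chi_rho, chi_4> = (1/24)[1*(12)*conj(3) + 6*(0)*conj(1) + 3*(0)*conj(-1) + 8*(3)*conj(0) + 6*(-6)*conj(-1)]
      = (1/24)[(36) + (0) + (0) + (0) + (36)] = 72/24 = 3
  <chi_rho, chi_5> = (1/24)[1*(12)*conj(3) + 6*(0)*conj(-1) + 3*(0)*conj(-1) + 8*(3)*conj(0) + 6*(-6)*conj(1)]
      = (1/24)[(36) + (0) + (0) + (0) + (-36)] = 0/24 = 0
Dimension check: dim(rho) = sum (mult * dim) = 0*1 + 3*1 + 0*2 + 3*3 + 0*3 = 12 = chi_rho(e) = 12.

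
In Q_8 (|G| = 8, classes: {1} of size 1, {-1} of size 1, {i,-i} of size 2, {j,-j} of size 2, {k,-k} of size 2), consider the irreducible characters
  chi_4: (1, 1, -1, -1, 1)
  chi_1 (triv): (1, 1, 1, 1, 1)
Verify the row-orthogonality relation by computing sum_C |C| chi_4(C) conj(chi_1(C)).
Sum = 0; so <chi_4, chi_1> = 0 (distinct irreducibles are orthogonal).

Proof sketch: Compute term by term over conjugacy classes (|C| * chi_4(C) * conj(chi_1(C))):
  1*(1)*conj(1) + 1*(1)*conj(1) + 2*(-1)*conj(1) + 2*(-1)*conj(1) + 2*(1)*conj(1)
  = (1) + (1) + (-2) + (-2) + (2)
  = 0.
Dividing by |G| = 8 gives 0/8 = 0, matching the row-orthogonality relation <chi_4, chi_1> = [chi_4 = chi_1].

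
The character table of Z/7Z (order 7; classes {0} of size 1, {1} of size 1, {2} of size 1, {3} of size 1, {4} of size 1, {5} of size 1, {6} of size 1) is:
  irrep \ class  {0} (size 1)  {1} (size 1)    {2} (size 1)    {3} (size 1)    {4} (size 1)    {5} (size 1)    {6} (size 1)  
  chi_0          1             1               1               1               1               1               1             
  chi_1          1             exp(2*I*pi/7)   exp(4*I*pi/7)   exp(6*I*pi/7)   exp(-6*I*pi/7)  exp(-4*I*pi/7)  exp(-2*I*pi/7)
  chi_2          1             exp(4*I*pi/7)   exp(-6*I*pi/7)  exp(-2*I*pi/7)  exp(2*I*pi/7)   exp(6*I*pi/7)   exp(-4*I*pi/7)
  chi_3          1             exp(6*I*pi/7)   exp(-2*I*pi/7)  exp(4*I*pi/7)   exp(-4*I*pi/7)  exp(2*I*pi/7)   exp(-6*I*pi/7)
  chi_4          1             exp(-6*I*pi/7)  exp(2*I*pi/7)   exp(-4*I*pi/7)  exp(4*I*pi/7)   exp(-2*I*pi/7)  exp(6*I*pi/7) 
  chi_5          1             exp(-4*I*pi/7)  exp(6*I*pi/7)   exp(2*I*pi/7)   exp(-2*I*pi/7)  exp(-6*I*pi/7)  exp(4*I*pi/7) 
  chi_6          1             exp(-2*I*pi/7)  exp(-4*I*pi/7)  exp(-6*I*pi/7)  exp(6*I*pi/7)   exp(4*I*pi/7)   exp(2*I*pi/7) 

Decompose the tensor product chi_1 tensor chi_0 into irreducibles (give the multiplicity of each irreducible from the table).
chi_1 tensor chi_0 = chi_1 (all other irreducibles have multiplicity 0).

Solution. The character of a tensor product is the pointwise product (chi_1 * chi_0)(C) = chi_1(C) * chi_0(C):
  {0}: (1)*(1), {1}: (exp(2*I*pi/7))*(1), {2}: (exp(4*I*pi/7))*(1), {3}: (exp(6*I*pi/7))*(1), {4}: (exp(-6*I*pi/7))*(1), {5}: (exp(-4*I*pi/7))*(1), {6}: (exp(-2*I*pi/7))*(1)
so (chi_1 * chi_0) takes values
  {0} -> 1, {1} -> exp(2*I*pi/7), {2} -> exp(4*I*pi/7), {3} -> exp(6*I*pi/7), {4} -> exp(-6*I*pi/7), {5} -> exp(-4*I*pi/7), {6} -> exp(-2*I*pi/7).
Now take the inner product of this character with each irreducible chi from the table, <chi_1*chi_0, chi> = (1/7) sum_C |C| (chi_1*chi_0)(C) conj(chi(C)):
  <chi_1*chi_0, chi_0> = (1/7)[1*(1)*conj(1) + 1*(exp(2*I*pi/7))*conj(1) + 1*(exp(4*I*pi/7))*conj(1) + 1*(exp(6*I*pi/7))*conj(1) + 1*(exp(-6*I*pi/7))*conj(1) + 1*(exp(-4*I*pi/7))*conj(1) + 1*(exp(-2*I*pi/7))*conj(1)]
      = (1/7)[(1) + (exp(2*I*pi/7)) + (exp(4*I*pi/7)) + (exp(6*I*pi/7)) + (exp(-6*I*pi/7)) + (exp(-4*I*pi/7)) + (exp(-2*I*pi/7))] = 0/7 = 0
  <chi_1*chi_0, chi_1> = (1/7)[1*(1)*conj(1) + 1*(exp(2*I*pi/7))*conj(exp(2*I*pi/7)) + 1*(exp(4*I*pi/7))*conj(exp(4*I*pi/7)) + 1*(exp(6*I*pi/7))*conj(exp(6*I*pi/7)) + 1*(exp(-6*I*pi/7))*conj(exp(-6*I*pi/7)) + 1*(exp(-4*I*pi/7))*conj(exp(-4*I*pi/7)) + 1*(exp(-2*I*pi/7))*conj(exp(-2*I*pi/7))]
      = (1/7)[(1) + (1) + (1) + (1) + (1) + (1) + (1)] = 7/7 = 1
  <chi_1*chi_0, chi_2> = (1/7)[1*(1)*conj(1) + 1*(exp(2*I*pi/7))*conj(exp(4*I*pi/7)) + 1*(exp(4*I*pi/7))*conj(exp(-6*I*pi/7)) + 1*(exp(6*I*pi/7))*conj(exp(-2*I*pi/7)) + 1*(exp(-6*I*pi/7))*conj(exp(2*I*pi/7)) + 1*(exp(-4*I*pi/7))*conj(exp(6*I*pi/7)) + 1*(exp(-2*I*pi/7))*conj(exp(-4*I*pi/7))]
      = (1/7)[(1) + (exp(-2*I*pi/7)) + (exp(-4*I*pi/7)) + (exp(-6*I*pi/7)) + (exp(6*I*pi/7)) + (exp(4*I*pi/7)) + (exp(2*I*pi/7))] = 0/7 = 0
  <chi_1*chi_0, chi_3> = (1/7)[1*(1)*conj(1) + 1*(exp(2*I*pi/7))*conj(exp(6*I*pi/7)) + 1*(exp(4*I*pi/7))*conj(exp(-2*I*pi/7)) + 1*(exp(6*I*pi/7))*conj(exp(4*I*pi/7)) + 1*(exp(-6*I*pi/7))*conj(exp(-4*I*pi/7)) + 1*(exp(-4*I*pi/7))*conj(exp(2*I*pi/7)) + 1*(exp(-2*I*pi/7))*conj(exp(-6*I*pi/7))]
      = (1/7)[(1) + (exp(-4*I*pi/7)) + (exp(6*I*pi/7)) + (exp(2*I*pi/7)) + (exp(-2*I*pi/7)) + (exp(-6*I*pi/7)) + (exp(4*I*pi/7))] = 0/7 = 0
  <chi_1*chi_0, chi_4> = (1/7)[1*(1)*conj(1) + 1*(exp(2*I*pi/7))*conj(exp(-6*I*pi/7)) + 1*(exp(4*I*pi/7))*conj(exp(2*I*pi/7)) + 1*(exp(6*I*pi/7))*conj(exp(-4*I*pi/7)) + 1*(exp(-6*I*pi/7))*conj(exp(4*I*pi/7)) + 1*(exp(-4*I*pi/7))*conj(exp(-2*I*pi/7)) + 1*(exp(-2*I*pi/7))*conj(exp(6*I*pi/7))]
      = (1/7)[(1) + (exp(-6*I*pi/7)) + (exp(2*I*pi/7)) + (exp(-4*I*pi/7)) + (exp(4*I*pi/7)) + (exp(-2*I*pi/7)) + (exp(6*I*pi/7))] = 0/7 = 0
  <chi_1*chi_0, chi_5> = (1/7)[1*(1)*conj(1) + 1*(exp(2*I*pi/7))*conj(exp(-4*I*pi/7)) + 1*(exp(4*I*pi/7))*conj(exp(6*I*pi/7)) + 1*(exp(6*I*pi/7))*conj(exp(2*I*pi/7)) + 1*(exp(-6*I*pi/7))*conj(exp(-2*I*pi/7)) + 1*(exp(-4*I*pi/7))*conj(exp(-6*I*pi/7)) + 1*(exp(-2*I*pi/7))*conj(exp(4*I*pi/7))]
      = (1/7)[(1) + (exp(6*I*pi/7)) + (exp(-2*I*pi/7)) + (exp(4*I*pi/7)) + (exp(-4*I*pi/7)) + (exp(2*I*pi/7)) + (exp(-6*I*pi/7))] = 0/7 = 0
  <chi_1*chi_0, chi_6> = (1/7)[1*(1)*conj(1) + 1*(exp(2*I*pi/7))*conj(exp(-2*I*pi/7)) + 1*(exp(4*I*pi/7))*conj(exp(-4*I*pi/7)) + 1*(exp(6*I*pi/7))*conj(exp(-6*I*pi/7)) + 1*(exp(-6*I*pi/7))*conj(exp(6*I*pi/7)) + 1*(exp(-4*I*pi/7))*conj(exp(4*I*pi/7)) + 1*(exp(-2*I*pi/7))*conj(exp(2*I*pi/7))]
      = (1/7)[(1) + (exp(4*I*pi/7)) + (exp(-6*I*pi/7)) + (exp(-2*I*pi/7)) + (exp(2*I*pi/7)) + (exp(6*I*pi/7)) + (exp(-4*I*pi/7))] = 0/7 = 0
(Exp terms are combined using exp(i*s)*conj(exp(i*t)) = exp(i*(s-t)), and sums of them are collapsed using the identity that for every m > 1 the m distinct m-th roots of unity sum to 0, e.g. 1 + exp(2*I*pi/3) + exp(-2*I*pi/3) = 0.)
Hence the multiplicities are chi_1: 1. Dimension check: dim(chi_1)*dim(chi_0) = 1*1 = 1 and sum (mult * dim) = 1*1 = 1.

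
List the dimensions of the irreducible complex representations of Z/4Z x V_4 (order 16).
Dimensions: 1, 1, 1, 1, 1, 1, 1, 1, 1, 1, 1, 1, 1, 1, 1, 1

Argument: There are 16 irreducibles (= number of conjugacy classes). Their dimensions d_i satisfy sum d_i^2 = |G| = 16: 1 + 1 + 1 + 1 + 1 + 1 + 1 + 1 + 1 + 1 + 1 + 1 + 1 + 1 + 1 + 1 = 16. (For the product with Z/4Z: each of the 4 1-dim characters of Z/4Z tensors with each irrep of V_4, giving 4 copies of each V_4-dimension.)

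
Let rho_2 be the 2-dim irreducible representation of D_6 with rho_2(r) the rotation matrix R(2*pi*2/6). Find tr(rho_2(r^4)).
chi_{rho_2}(r^4) = 2*cos(2*pi*2*4/6) = -1

Why: rho_2(r^4) is rotation by angle 2*pi*2*4/6, whose trace is 2*cos(2*pi*2*4/6) = -1.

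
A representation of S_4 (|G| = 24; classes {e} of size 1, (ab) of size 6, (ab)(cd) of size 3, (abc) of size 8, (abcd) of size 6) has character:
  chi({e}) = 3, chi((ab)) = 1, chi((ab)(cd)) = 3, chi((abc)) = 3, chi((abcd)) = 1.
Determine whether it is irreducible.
Not irreducible (reducible): <chi, chi> = 5 > 1.

<chi, chi> = (1/|G|) sum_C |C| * |chi(C)|^2 = (1/24)[1*|3|^2 + 6*|1|^2 + 3*|3|^2 + 8*|3|^2 + 6*|1|^2]
  = (1/24)[(9) + (6) + (27) + (72) + (6)] = 120/24 = 5.
A character is irreducible iff <chi, chi> = 1, so this representation is reducible.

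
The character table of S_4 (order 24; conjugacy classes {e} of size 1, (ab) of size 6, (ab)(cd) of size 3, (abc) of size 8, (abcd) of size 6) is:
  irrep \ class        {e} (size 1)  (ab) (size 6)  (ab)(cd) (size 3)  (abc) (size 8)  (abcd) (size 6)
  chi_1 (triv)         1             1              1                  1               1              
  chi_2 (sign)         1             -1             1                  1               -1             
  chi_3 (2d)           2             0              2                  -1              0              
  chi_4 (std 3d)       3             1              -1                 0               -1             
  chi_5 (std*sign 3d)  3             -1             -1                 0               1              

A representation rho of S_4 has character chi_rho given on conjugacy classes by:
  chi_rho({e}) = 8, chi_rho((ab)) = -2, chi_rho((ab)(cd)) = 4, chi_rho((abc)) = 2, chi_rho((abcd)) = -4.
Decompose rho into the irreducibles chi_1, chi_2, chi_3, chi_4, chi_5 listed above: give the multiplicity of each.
Multiplicities: chi_1: 0, chi_2: 3, chi_3: 1, chi_4: 1, chi_5: 0.

Details: Use <chi_rho, chi> = (1/|G|) sum_C |C| * chi_rho(C) * conj(chi(C)) with |G| = 24 for each irreducible chi in the table:
  <chi_rho, chi_1> = (1/24)[1*(8)*conj(1) + 6*(-2)*conj(1) + 3*(4)*conj(1) + 8*(2)*conj(1) + 6*(-4)*conj(1)]
      = (1/24)[(8) + (-12) + (12) + (16) + (-24)] = 0/24 = 0
  <chi_rho, chi_2> = (1/24)[1*(8)*conj(1) + 6*(-2)*conj(-1) + 3*(4)*conj(1) + 8*(2)*conj(1) + 6*(-4)*conj(-1)]
      = (1/24)[(8) + (12) + (12) + (16) + (24)] = 72/24 = 3
  <chi_rho, chi_3> = (1/24)[1*(8)*conj(2) + 6*(-2)*conj(0) + 3*(4)*conj(2) + 8*(2)*conj(-1) + 6*(-4)*conj(0)]
      = (1/24)[(16) + (0) + (24) + (-16) + (0)] = 24/24 = 1
  <chi_rho, chi_4> = (1/24)[1*(8)*conj(3) + 6*(-2)*conj(1) + 3*(4)*conj(-1) + 8*(2)*conj(0) + 6*(-4)*conj(-1)]
      = (1/24)[(24) + (-12) + (-12) + (0) + (24)] = 24/24 = 1
  <chi_rho, chi_5> = (1/24)[1*(8)*conj(3) + 6*(-2)*conj(-1) + 3*(4)*conj(-1) + 8*(2)*conj(0) + 6*(-4)*conj(1)]
      = (1/24)[(24) + (12) + (-12) + (0) + (-24)] = 0/24 = 0
Dimension check: dim(rho) = sum (mult * dim) = 0*1 + 3*1 + 1*2 + 1*3 + 0*3 = 8 = chi_rho(e) = 8.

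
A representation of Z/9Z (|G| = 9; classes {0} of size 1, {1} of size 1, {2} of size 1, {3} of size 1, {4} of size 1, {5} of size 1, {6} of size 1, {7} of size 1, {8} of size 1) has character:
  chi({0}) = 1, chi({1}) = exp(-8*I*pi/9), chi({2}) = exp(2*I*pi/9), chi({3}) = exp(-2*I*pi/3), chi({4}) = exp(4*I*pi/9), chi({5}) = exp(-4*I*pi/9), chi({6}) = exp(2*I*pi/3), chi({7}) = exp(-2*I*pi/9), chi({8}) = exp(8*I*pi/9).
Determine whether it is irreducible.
Irreducible: <chi, chi> = 1.

Proof sketch: <chi, chi> = (1/|G|) sum_C |C| * |chi(C)|^2 = (1/9)[1*|1|^2 + 1*|exp(-8*I*pi/9)|^2 + 1*|exp(2*I*pi/9)|^2 + 1*|exp(-2*I*pi/3)|^2 + 1*|exp(4*I*pi/9)|^2 + 1*|exp(-4*I*pi/9)|^2 + 1*|exp(2*I*pi/3)|^2 + 1*|exp(-2*I*pi/9)|^2 + 1*|exp(8*I*pi/9)|^2]
  = (1/9)[(1) + (1) + (1) + (1) + (1) + (1) + (1) + (1) + (1)] = 9/9 = 1.
(Exp terms are combined using exp(i*s)*conj(exp(i*t)) = exp(i*(s-t)), and sums of them are collapsed using the identity that for every m > 1 the m distinct m-th roots of unity sum to 0, e.g. 1 + exp(2*I*pi/3) + exp(-2*I*pi/3) = 0.)
A character is irreducible iff <chi, chi> = 1, so this representation is irreducible.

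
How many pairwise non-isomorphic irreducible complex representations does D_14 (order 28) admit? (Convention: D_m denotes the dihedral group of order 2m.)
10

Proof sketch: The number of irreducible complex representations of a finite group equals its number of conjugacy classes. D_14 has 10 conjugacy classes (n/2 + 3 for n even), so D_14 (order 28) has exactly 10 irreducible complex representations.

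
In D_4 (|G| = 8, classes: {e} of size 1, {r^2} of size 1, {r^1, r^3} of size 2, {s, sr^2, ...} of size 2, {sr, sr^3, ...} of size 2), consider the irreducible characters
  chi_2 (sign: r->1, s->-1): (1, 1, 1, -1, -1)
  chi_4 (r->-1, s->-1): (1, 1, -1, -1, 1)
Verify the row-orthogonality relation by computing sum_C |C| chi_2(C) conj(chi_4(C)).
Sum = 0; so <chi_2, chi_4> = 0 (distinct irreducibles are orthogonal).

Working: Compute term by term over conjugacy classes (|C| * chi_2(C) * conj(chi_4(C))):
  1*(1)*conj(1) + 1*(1)*conj(1) + 2*(1)*conj(-1) + 2*(-1)*conj(-1) + 2*(-1)*conj(1)
  = (1) + (1) + (-2) + (2) + (-2)
  = 0.
Dividing by |G| = 8 gives 0/8 = 0, matching the row-orthogonality relation <chi_2, chi_4> = [chi_2 = chi_4].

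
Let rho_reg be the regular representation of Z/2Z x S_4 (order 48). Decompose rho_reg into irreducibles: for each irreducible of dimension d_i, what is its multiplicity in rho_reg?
Each irreducible V_i of dimension d_i appears with multiplicity d_i, i.e. rho_reg = (direct sum over all irreducibles V_i) d_i V_i. The irreducible dimensions for Z/2Z x S_4 are 1, 1, 1, 1, 2, 2, 3, 3, 3, 3: 4 irreducibles of dimension 1, each with multiplicity 1; 2 irreducibles of dimension 2, each with multiplicity 2; 4 irreducibles of dimension 3, each with multiplicity 3. Total dimension 4*1*1 + 2*2*2 + 4*3*3 = 48 = |G|.

Working: General theorem: in the regular representation of a finite group G, each irreducible appears with multiplicity equal to its dimension. Check: dim(rho_reg) = sum d_i^2 = 1 + 1 + 1 + 1 + 4 + 4 + 9 + 9 + 9 + 9 = 48 = |G|.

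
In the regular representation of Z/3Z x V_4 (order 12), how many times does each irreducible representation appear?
Each irreducible V_i of dimension d_i appears with multiplicity d_i, i.e. rho_reg = (direct sum over all irreducibles V_i) d_i V_i. The irreducible dimensions for Z/3Z x V_4 are 1, 1, 1, 1, 1, 1, 1, 1, 1, 1, 1, 1: 12 irreducibles of dimension 1, each with multiplicity 1. Total dimension 12*1*1 = 12 = |G|.

Justification: General theorem: in the regular representation of a finite group G, each irreducible appears with multiplicity equal to its dimension. Check: dim(rho_reg) = sum d_i^2 = 1 + 1 + 1 + 1 + 1 + 1 + 1 + 1 + 1 + 1 + 1 + 1 = 12 = |G|.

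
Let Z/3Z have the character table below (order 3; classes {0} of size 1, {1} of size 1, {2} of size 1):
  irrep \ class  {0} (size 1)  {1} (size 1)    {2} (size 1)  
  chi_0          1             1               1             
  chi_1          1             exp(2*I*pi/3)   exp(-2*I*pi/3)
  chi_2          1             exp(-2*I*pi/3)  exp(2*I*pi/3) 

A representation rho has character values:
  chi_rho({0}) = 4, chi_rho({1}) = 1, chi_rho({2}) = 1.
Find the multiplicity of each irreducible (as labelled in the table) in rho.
Multiplicities: chi_0: 2, chi_1: 1, chi_2: 1.

Reasoning: Use <chi_rho, chi> = (1/|G|) sum_C |C| * chi_rho(C) * conj(chi(C)) with |G| = 3 for each irreducible chi in the table:
  <chi_rho, chi_0> = (1/3)[1*(4)*conj(1) + 1*(1)*conj(1) + 1*(1)*conj(1)]
      = (1/3)[(4) + (1) + (1)] = 6/3 = 2
  <chi_rho, chi_1> = (1/3)[1*(4)*conj(1) + 1*(1)*conj(exp(2*I*pi/3)) + 1*(1)*conj(exp(-2*I*pi/3))]
      = (1/3)[(4) + (1 + 2*exp(-2*I*pi/3) + exp(2*I*pi/3)) + (1 + exp(-2*I*pi/3) + 2*exp(2*I*pi/3))] = 3/3 = 1
  <chi_rho, chi_2> = (1/3)[1*(4)*conj(1) + 1*(1)*conj(exp(-2*I*pi/3)) + 1*(1)*conj(exp(2*I*pi/3))]
      = (1/3)[(4) + (1 + exp(-2*I*pi/3) + 2*exp(2*I*pi/3)) + (1 + 2*exp(-2*I*pi/3) + exp(2*I*pi/3))] = 3/3 = 1
(Exp terms are combined using exp(i*s)*conj(exp(i*t)) = exp(i*(s-t)), and sums of them are collapsed using the identity that for every m > 1 the m distinct m-th roots of unity sum to 0, e.g. 1 + exp(2*I*pi/3) + exp(-2*I*pi/3) = 0.)
Dimension check: dim(rho) = sum (mult * dim) = 2*1 + 1*1 + 1*1 = 4 = chi_rho(e) = 4.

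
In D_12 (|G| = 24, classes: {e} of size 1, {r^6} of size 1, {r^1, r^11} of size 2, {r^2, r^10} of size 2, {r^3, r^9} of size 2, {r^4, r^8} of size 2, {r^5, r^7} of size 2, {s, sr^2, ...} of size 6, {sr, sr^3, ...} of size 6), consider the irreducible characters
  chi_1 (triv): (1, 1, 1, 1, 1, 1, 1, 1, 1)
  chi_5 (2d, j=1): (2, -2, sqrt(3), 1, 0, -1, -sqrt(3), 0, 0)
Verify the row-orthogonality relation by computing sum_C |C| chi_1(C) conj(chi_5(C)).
Sum = 0; so <chi_1, chi_5> = 0 (distinct irreducibles are orthogonal).

Reasoning: Compute term by term over conjugacy classes (|C| * chi_1(C) * conj(chi_5(C))):
  1*(1)*conj(2) + 1*(1)*conj(-2) + 2*(1)*conj(sqrt(3)) + 2*(1)*conj(1) + 2*(1)*conj(0) + 2*(1)*conj(-1) + 2*(1)*conj(-sqrt(3)) + 6*(1)*conj(0) + 6*(1)*conj(0)
  = (2) + (-2) + (2*sqrt(3)) + (2) + (0) + (-2) + (-2*sqrt(3)) + (0) + (0)
  = 0.
Dividing by |G| = 24 gives 0/24 = 0, matching the row-orthogonality relation <chi_1, chi_5> = [chi_1 = chi_5].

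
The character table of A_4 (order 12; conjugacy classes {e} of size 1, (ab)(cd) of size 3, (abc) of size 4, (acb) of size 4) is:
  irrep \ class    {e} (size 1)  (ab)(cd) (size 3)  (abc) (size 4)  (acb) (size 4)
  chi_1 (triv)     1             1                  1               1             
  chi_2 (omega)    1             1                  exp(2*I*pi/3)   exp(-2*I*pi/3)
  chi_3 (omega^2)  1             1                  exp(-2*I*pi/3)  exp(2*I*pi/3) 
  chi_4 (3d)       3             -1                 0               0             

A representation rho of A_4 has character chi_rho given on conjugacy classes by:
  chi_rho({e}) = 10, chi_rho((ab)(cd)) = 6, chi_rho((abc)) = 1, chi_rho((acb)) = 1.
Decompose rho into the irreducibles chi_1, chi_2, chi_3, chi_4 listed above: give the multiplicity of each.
Multiplicities: chi_1: 3, chi_2: 2, chi_3: 2, chi_4: 1.

Explanation: Use <chi_rho, chi> = (1/|G|) sum_C |C| * chi_rho(C) * conj(chi(C)) with |G| = 12 for each irreducible chi in the table:
  <chi_rho, chi_1> = (1/12)[1*(10)*conj(1) + 3*(6)*conj(1) + 4*(1)*conj(1) + 4*(1)*conj(1)]
      = (1/12)[(10) + (18) + (4) + (4)] = 36/12 = 3
  <chi_rho, chi_2> = (1/12)[1*(10)*conj(1) + 3*(6)*conj(1) + 4*(1)*conj(exp(2*I*pi/3)) + 4*(1)*conj(exp(-2*I*pi/3))]
      = (1/12)[(10) + (18) + (8 + 12*exp(-2*I*pi/3) + 8*exp(2*I*pi/3)) + (8 + 8*exp(-2*I*pi/3) + 12*exp(2*I*pi/3))] = 24/12 = 2
  <chi_rho, chi_3> = (1/12)[1*(10)*conj(1) + 3*(6)*conj(1) + 4*(1)*conj(exp(-2*I*pi/3)) + 4*(1)*conj(exp(2*I*pi/3))]
      = (1/12)[(10) + (18) + (8 + 8*exp(-2*I*pi/3) + 12*exp(2*I*pi/3)) + (8 + 12*exp(-2*I*pi/3) + 8*exp(2*I*pi/3))] = 24/12 = 2
  <chi_rho, chi_4> = (1/12)[1*(10)*conj(3) + 3*(6)*conj(-1) + 4*(1)*conj(0) + 4*(1)*conj(0)]
      = (1/12)[(30) + (-18) + (0) + (0)] = 12/12 = 1
(Exp terms are combined using exp(i*s)*conj(exp(i*t)) = exp(i*(s-t)), and sums of them are collapsed using the identity that for every m > 1 the m distinct m-th roots of unity sum to 0, e.g. 1 + exp(2*I*pi/3) + exp(-2*I*pi/3) = 0.)
Dimension check: dim(rho) = sum (mult * dim) = 3*1 + 2*1 + 2*1 + 1*3 = 10 = chi_rho(e) = 10.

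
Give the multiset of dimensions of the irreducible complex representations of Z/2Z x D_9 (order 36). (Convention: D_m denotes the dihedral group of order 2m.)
Dimensions: 1, 1, 1, 1, 2, 2, 2, 2, 2, 2, 2, 2

Explanation: There are 12 irreducibles (= number of conjugacy classes). Their dimensions d_i satisfy sum d_i^2 = |G| = 36: 1 + 1 + 1 + 1 + 4 + 4 + 4 + 4 + 4 + 4 + 4 + 4 = 36. (For the product with Z/2Z: each of the 2 1-dim characters of Z/2Z tensors with each irrep of D_9, giving 2 copies of each D_9-dimension.)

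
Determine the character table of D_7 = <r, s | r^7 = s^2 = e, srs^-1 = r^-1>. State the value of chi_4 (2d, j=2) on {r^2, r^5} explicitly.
Conjugacy classes: {e} of size 1, {r^1, r^6} of size 2, {r^2, r^5} of size 2, {r^3, r^4} of size 2, {s, sr, ..., sr^6} of size 7.
Character table:
  irrep \ class              {e} (size 1)  {r^1, r^6} (size 2)  {r^2, r^5} (size 2)  {r^3, r^4} (size 2)  {s, sr, ..., sr^6} (size 7)
  chi_1 (triv)               1             1                    1                    1                    1                          
  chi_2 (sign: r->1, s->-1)  1             1                    1                    1                    -1                         
  chi_3 (2d, j=1)            2             2*cos(2*pi/7)        -2*cos(3*pi/7)       -2*cos(pi/7)         0                          
  chi_4 (2d, j=2)            2             -2*cos(3*pi/7)       -2*cos(pi/7)         2*cos(2*pi/7)        0                          
  chi_5 (2d, j=3)            2             -2*cos(pi/7)         2*cos(2*pi/7)        -2*cos(3*pi/7)       0                          

Spot check: chi_4 (2d, j=2) on {r^2, r^5} = -2*cos(pi/7).

Derivation: D_7 has order 2*7 = 14 with 5 conjugacy classes, hence 5 irreducibles. Sum of squared dims 1 + 1 + 4 + 4 + 4 = 14 = |G|. Linear characters come from the abelianisation; the 2-dimensional irreps have character r^k -> 2*cos(2*pi*j*k/7), reflections -> 0.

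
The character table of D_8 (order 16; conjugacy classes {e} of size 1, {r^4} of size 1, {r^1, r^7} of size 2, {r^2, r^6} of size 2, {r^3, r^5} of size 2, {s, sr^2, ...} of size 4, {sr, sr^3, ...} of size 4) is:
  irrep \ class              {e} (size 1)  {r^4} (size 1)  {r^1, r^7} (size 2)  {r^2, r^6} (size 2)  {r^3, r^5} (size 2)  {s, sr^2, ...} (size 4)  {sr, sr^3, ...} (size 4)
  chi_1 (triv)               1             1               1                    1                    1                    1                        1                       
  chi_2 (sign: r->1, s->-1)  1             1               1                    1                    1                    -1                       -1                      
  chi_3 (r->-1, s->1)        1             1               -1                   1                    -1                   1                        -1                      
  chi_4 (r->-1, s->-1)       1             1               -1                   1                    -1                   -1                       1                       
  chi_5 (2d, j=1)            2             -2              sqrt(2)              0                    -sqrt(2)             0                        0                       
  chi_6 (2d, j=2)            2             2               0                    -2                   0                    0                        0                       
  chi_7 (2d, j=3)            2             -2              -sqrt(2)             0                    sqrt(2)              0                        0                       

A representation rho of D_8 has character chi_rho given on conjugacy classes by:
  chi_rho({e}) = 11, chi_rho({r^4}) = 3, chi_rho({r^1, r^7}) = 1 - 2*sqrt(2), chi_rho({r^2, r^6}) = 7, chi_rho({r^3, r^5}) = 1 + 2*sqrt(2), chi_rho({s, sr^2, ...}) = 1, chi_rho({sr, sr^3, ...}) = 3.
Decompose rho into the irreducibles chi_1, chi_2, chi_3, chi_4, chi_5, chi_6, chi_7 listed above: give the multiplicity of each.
Multiplicities: chi_1: 3, chi_2: 1, chi_3: 1, chi_4: 2, chi_5: 0, chi_6: 0, chi_7: 2.

Solution. Use <chi_rho, chi> = (1/|G|) sum_C |C| * chi_rho(C) * conj(chi(C)) with |G| = 16 for each irreducible chi in the table:
  <chi_rho, chi_1> = (1/16)[1*(11)*conj(1) + 1*(3)*conj(1) + 2*(1 - 2*sqrt(2))*conj(1) + 2*(7)*conj(1) + 2*(1 + 2*sqrt(2))*conj(1) + 4*(1)*conj(1) + 4*(3)*conj(1)]
      = (1/16)[(11) + (3) + (2 - 4*sqrt(2)) + (14) + (2 + 4*sqrt(2)) + (4) + (12)] = 48/16 = 3
  <chi_rho, chi_2> = (1/16)[1*(11)*conj(1) + 1*(3)*conj(1) + 2*(1 - 2*sqrt(2))*conj(1) + 2*(7)*conj(1) + 2*(1 + 2*sqrt(2))*conj(1) + 4*(1)*conj(-1) + 4*(3)*conj(-1)]
      = (1/16)[(11) + (3) + (2 - 4*sqrt(2)) + (14) + (2 + 4*sqrt(2)) + (-4) + (-12)] = 16/16 = 1
  <chi_rho, chi_3> = (1/16)[1*(11)*conj(1) + 1*(3)*conj(1) + 2*(1 - 2*sqrt(2))*conj(-1) + 2*(7)*conj(1) + 2*(1 + 2*sqrt(2))*conj(-1) + 4*(1)*conj(1) + 4*(3)*conj(-1)]
      = (1/16)[(11) + (3) + (-2 + 4*sqrt(2)) + (14) + (-4*sqrt(2) - 2) + (4) + (-12)] = 16/16 = 1
  <chi_rho, chi_4> = (1/16)[1*(11)*conj(1) + 1*(3)*conj(1) + 2*(1 - 2*sqrt(2))*conj(-1) + 2*(7)*conj(1) + 2*(1 + 2*sqrt(2))*conj(-1) + 4*(1)*conj(-1) + 4*(3)*conj(1)]
      = (1/16)[(11) + (3) + (-2 + 4*sqrt(2)) + (14) + (-4*sqrt(2) - 2) + (-4) + (12)] = 32/16 = 2
  <chi_rho, chi_5> = (1/16)[1*(11)*conj(2) + 1*(3)*conj(-2) + 2*(1 - 2*sqrt(2))*conj(sqrt(2)) + 2*(7)*conj(0) + 2*(1 + 2*sqrt(2))*conj(-sqrt(2)) + 4*(1)*conj(0) + 4*(3)*conj(0)]
      = (1/16)[(22) + (-6) + (-8 + 2*sqrt(2)) + (0) + (-8 - 2*sqrt(2)) + (0) + (0)] = 0/16 = 0
  <chi_rho, chi_6> = (1/16)[1*(11)*conj(2) + 1*(3)*conj(2) + 2*(1 - 2*sqrt(2))*conj(0) + 2*(7)*conj(-2) + 2*(1 + 2*sqrt(2))*conj(0) + 4*(1)*conj(0) + 4*(3)*conj(0)]
      = (1/16)[(22) + (6) + (0) + (-28) + (0) + (0) + (0)] = 0/16 = 0
  <chi_rho, chi_7> = (1/16)[1*(11)*conj(2) + 1*(3)*conj(-2) + 2*(1 - 2*sqrt(2))*conj(-sqrt(2)) + 2*(7)*conj(0) + 2*(1 + 2*sqrt(2))*conj(sqrt(2)) + 4*(1)*conj(0) + 4*(3)*conj(0)]
      = (1/16)[(22) + (-6) + (8 - 2*sqrt(2)) + (0) + (2*sqrt(2) + 8) + (0) + (0)] = 32/16 = 2
Dimension check: dim(rho) = sum (mult * dim) = 3*1 + 1*1 + 1*1 + 2*1 + 0*2 + 0*2 + 2*2 = 11 = chi_rho(e) = 11.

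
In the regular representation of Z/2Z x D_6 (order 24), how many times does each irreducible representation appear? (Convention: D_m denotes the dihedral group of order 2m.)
Each irreducible V_i of dimension d_i appears with multiplicity d_i, i.e. rho_reg = (direct sum over all irreducibles V_i) d_i V_i. The irreducible dimensions for Z/2Z x D_6 are 1, 1, 1, 1, 1, 1, 1, 1, 2, 2, 2, 2: 8 irreducibles of dimension 1, each with multiplicity 1; 4 irreducibles of dimension 2, each with multiplicity 2. Total dimension 8*1*1 + 4*2*2 = 24 = |G|.

Why: General theorem: in the regular representation of a finite group G, each irreducible appears with multiplicity equal to its dimension. Check: dim(rho_reg) = sum d_i^2 = 1 + 1 + 1 + 1 + 1 + 1 + 1 + 1 + 4 + 4 + 4 + 4 = 24 = |G|.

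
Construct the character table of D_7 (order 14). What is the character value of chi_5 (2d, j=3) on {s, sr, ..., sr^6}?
Conjugacy classes: {e} of size 1, {r^1, r^6} of size 2, {r^2, r^5} of size 2, {r^3, r^4} of size 2, {s, sr, ..., sr^6} of size 7.
Character table:
  irrep \ class              {e} (size 1)  {r^1, r^6} (size 2)  {r^2, r^5} (size 2)  {r^3, r^4} (size 2)  {s, sr, ..., sr^6} (size 7)
  chi_1 (triv)               1             1                    1                    1                    1                          
  chi_2 (sign: r->1, s->-1)  1             1                    1                    1                    -1                         
  chi_3 (2d, j=1)            2             2*cos(2*pi/7)        -2*cos(3*pi/7)       -2*cos(pi/7)         0                          
  chi_4 (2d, j=2)            2             -2*cos(3*pi/7)       -2*cos(pi/7)         2*cos(2*pi/7)        0                          
  chi_5 (2d, j=3)            2             -2*cos(pi/7)         2*cos(2*pi/7)        -2*cos(3*pi/7)       0                          

Spot check: chi_5 (2d, j=3) on {s, sr, ..., sr^6} = 0.

Explanation: D_7 has order 2*7 = 14 with 5 conjugacy classes, hence 5 irreducibles. Sum of squared dims 1 + 1 + 4 + 4 + 4 = 14 = |G|. Linear characters come from the abelianisation; the 2-dimensional irreps have character r^k -> 2*cos(2*pi*j*k/7), reflections -> 0.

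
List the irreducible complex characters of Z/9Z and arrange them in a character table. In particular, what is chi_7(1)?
Character table of Z/9Z (irreps indexed chi_0,...,chi_8 with chi_k(m) = zeta_9^(k*m), zeta_9 = exp(2*pi*i/9)):
  irrep \ class  {0} (size 1)  {1} (size 1)    {2} (size 1)    {3} (size 1)    {4} (size 1)    {5} (size 1)    {6} (size 1)    {7} (size 1)    {8} (size 1)  
  chi_0          1             1               1               1               1               1               1               1               1             
  chi_1          1             exp(2*I*pi/9)   exp(4*I*pi/9)   exp(2*I*pi/3)   exp(8*I*pi/9)   exp(-8*I*pi/9)  exp(-2*I*pi/3)  exp(-4*I*pi/9)  exp(-2*I*pi/9)
  chi_2          1             exp(4*I*pi/9)   exp(8*I*pi/9)   exp(-2*I*pi/3)  exp(-2*I*pi/9)  exp(2*I*pi/9)   exp(2*I*pi/3)   exp(-8*I*pi/9)  exp(-4*I*pi/9)
  chi_3          1             exp(2*I*pi/3)   exp(-2*I*pi/3)  1               exp(2*I*pi/3)   exp(-2*I*pi/3)  1               exp(2*I*pi/3)   exp(-2*I*pi/3)
  chi_4          1             exp(8*I*pi/9)   exp(-2*I*pi/9)  exp(2*I*pi/3)   exp(-4*I*pi/9)  exp(4*I*pi/9)   exp(-2*I*pi/3)  exp(2*I*pi/9)   exp(-8*I*pi/9)
  chi_5          1             exp(-8*I*pi/9)  exp(2*I*pi/9)   exp(-2*I*pi/3)  exp(4*I*pi/9)   exp(-4*I*pi/9)  exp(2*I*pi/3)   exp(-2*I*pi/9)  exp(8*I*pi/9) 
  chi_6          1             exp(-2*I*pi/3)  exp(2*I*pi/3)   1               exp(-2*I*pi/3)  exp(2*I*pi/3)   1               exp(-2*I*pi/3)  exp(2*I*pi/3) 
  chi_7          1             exp(-4*I*pi/9)  exp(-8*I*pi/9)  exp(2*I*pi/3)   exp(2*I*pi/9)   exp(-2*I*pi/9)  exp(-2*I*pi/3)  exp(8*I*pi/9)   exp(4*I*pi/9) 
  chi_8          1             exp(-2*I*pi/9)  exp(-4*I*pi/9)  exp(-2*I*pi/3)  exp(-8*I*pi/9)  exp(8*I*pi/9)   exp(2*I*pi/3)   exp(4*I*pi/9)   exp(2*I*pi/9) 

Spot check: chi_7(1) = zeta_9^(7*1) = zeta_9^7 = exp(-4*I*pi/9).

Derivation: Z/9Z is abelian, so all 9 irreducible complex representations are 1-dimensional. They are given by chi_k(m) = zeta_9^(k*m) for k = 0,...,8. Row orthogonality: sum_m chi_k(m) conj(chi_l(m)) = 9 * [k = l].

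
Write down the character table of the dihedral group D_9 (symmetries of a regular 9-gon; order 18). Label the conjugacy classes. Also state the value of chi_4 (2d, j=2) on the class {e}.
Conjugacy classes: {e} of size 1, {r^1, r^8} of size 2, {r^2, r^7} of size 2, {r^3, r^6} of size 2, {r^4, r^5} of size 2, {s, sr, ..., sr^8} of size 9.
Character table:
  irrep \ class              {e} (size 1)  {r^1, r^8} (size 2)  {r^2, r^7} (size 2)  {r^3, r^6} (size 2)  {r^4, r^5} (size 2)  {s, sr, ..., sr^8} (size 9)
  chi_1 (triv)               1             1                    1                    1                    1                    1                          
  chi_2 (sign: r->1, s->-1)  1             1                    1                    1                    1                    -1                         
  chi_3 (2d, j=1)            2             2*cos(2*pi/9)        2*cos(4*pi/9)        -1                   -2*cos(pi/9)         0                          
  chi_4 (2d, j=2)            2             2*cos(4*pi/9)        -2*cos(pi/9)         -1                   2*cos(2*pi/9)        0                          
  chi_5 (2d, j=3)            2             -1                   -1                   2                    -1                   0                          
  chi_6 (2d, j=4)            2             -2*cos(pi/9)         2*cos(2*pi/9)        -1                   2*cos(4*pi/9)        0                          

Spot check: chi_4 (2d, j=2) on {e} = 2.

Derivation: D_9 has order 2*9 = 18 with 6 conjugacy classes, hence 6 irreducibles. Sum of squared dims 1 + 1 + 4 + 4 + 4 + 4 = 18 = |G|. Linear characters come from the abelianisation; the 2-dimensional irreps have character r^k -> 2*cos(2*pi*j*k/9), reflections -> 0.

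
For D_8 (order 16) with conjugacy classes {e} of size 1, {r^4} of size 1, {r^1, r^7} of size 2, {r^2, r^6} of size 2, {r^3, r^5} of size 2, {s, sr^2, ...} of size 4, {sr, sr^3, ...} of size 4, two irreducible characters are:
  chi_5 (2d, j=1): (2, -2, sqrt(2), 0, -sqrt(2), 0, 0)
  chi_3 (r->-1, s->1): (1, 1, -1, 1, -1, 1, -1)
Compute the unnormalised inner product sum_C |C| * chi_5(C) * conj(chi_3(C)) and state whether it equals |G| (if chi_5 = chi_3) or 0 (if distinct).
Sum = 0; so <chi_5, chi_3> = 0 (distinct irreducibles are orthogonal).

Argument: Compute term by term over conjugacy classes (|C| * chi_5(C) * conj(chi_3(C))):
  1*(2)*conj(1) + 1*(-2)*conj(1) + 2*(sqrt(2))*conj(-1) + 2*(0)*conj(1) + 2*(-sqrt(2))*conj(-1) + 4*(0)*conj(1) + 4*(0)*conj(-1)
  = (2) + (-2) + (-2*sqrt(2)) + (0) + (2*sqrt(2)) + (0) + (0)
  = 0.
Dividing by |G| = 16 gives 0/16 = 0, matching the row-orthogonality relation <chi_5, chi_3> = [chi_5 = chi_3].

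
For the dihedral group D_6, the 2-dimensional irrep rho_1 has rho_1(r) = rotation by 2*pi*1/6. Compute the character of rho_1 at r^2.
chi_{rho_1}(r^2) = 2*cos(2*pi*1*2/6) = -1

Solution. rho_1(r^2) is rotation by angle 2*pi*1*2/6, whose trace is 2*cos(2*pi*1*2/6) = -1.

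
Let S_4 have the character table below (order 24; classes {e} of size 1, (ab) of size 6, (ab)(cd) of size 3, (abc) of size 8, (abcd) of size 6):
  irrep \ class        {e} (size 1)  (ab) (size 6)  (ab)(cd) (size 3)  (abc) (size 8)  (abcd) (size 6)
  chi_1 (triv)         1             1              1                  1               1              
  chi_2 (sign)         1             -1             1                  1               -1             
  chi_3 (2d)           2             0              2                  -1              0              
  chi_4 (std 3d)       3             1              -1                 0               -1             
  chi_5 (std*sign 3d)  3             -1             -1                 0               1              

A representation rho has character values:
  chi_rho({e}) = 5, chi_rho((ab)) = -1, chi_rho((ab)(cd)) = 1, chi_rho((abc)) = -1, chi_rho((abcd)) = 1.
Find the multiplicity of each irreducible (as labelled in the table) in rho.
Multiplicities: chi_1: 0, chi_2: 0, chi_3: 1, chi_4: 0, chi_5: 1.

Reasoning: Use <chi_rho, chi> = (1/|G|) sum_C |C| * chi_rho(C) * conj(chi(C)) with |G| = 24 for each irreducible chi in the table:
  <chi_rho, chi_1> = (1/24)[1*(5)*conj(1) + 6*(-1)*conj(1) + 3*(1)*conj(1) + 8*(-1)*conj(1) + 6*(1)*conj(1)]
      = (1/24)[(5) + (-6) + (3) + (-8) + (6)] = 0/24 = 0
  <chi_rho, chi_2> = (1/24)[1*(5)*conj(1) + 6*(-1)*conj(-1) + 3*(1)*conj(1) + 8*(-1)*conj(1) + 6*(1)*conj(-1)]
      = (1/24)[(5) + (6) + (3) + (-8) + (-6)] = 0/24 = 0
  <chi_rho, chi_3> = (1/24)[1*(5)*conj(2) + 6*(-1)*conj(0) + 3*(1)*conj(2) + 8*(-1)*conj(-1) + 6*(1)*conj(0)]
      = (1/24)[(10) + (0) + (6) + (8) + (0)] = 24/24 = 1
  <chi_rho, chi_4> = (1/24)[1*(5)*conj(3) + 6*(-1)*conj(1) + 3*(1)*conj(-1) + 8*(-1)*conj(0) + 6*(1)*conj(-1)]
      = (1/24)[(15) + (-6) + (-3) + (0) + (-6)] = 0/24 = 0
  <chi_rho, chi_5> = (1/24)[1*(5)*conj(3) + 6*(-1)*conj(-1) + 3*(1)*conj(-1) + 8*(-1)*conj(0) + 6*(1)*conj(1)]
      = (1/24)[(15) + (6) + (-3) + (0) + (6)] = 24/24 = 1
Dimension check: dim(rho) = sum (mult * dim) = 0*1 + 0*1 + 1*2 + 0*3 + 1*3 = 5 = chi_rho(e) = 5.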